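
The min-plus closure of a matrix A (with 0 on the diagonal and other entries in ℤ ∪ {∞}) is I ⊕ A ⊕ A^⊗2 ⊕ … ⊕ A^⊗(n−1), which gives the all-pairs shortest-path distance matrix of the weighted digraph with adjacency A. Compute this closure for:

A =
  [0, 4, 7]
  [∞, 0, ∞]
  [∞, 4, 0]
Closure =
  [0, 4, 7]
  [∞, 0, ∞]
  [∞, 4, 0]

This is the Floyd-Warshall all-pairs shortest-path computation. For each intermediate vertex k = 0, 1, …, 2, update dist[i][j] ← min(dist[i][j], dist[i][k] + dist[k][j]). The final matrix gives, for each (i, j), the minimum total weight of any directed path from i to j (possibly empty when i = j).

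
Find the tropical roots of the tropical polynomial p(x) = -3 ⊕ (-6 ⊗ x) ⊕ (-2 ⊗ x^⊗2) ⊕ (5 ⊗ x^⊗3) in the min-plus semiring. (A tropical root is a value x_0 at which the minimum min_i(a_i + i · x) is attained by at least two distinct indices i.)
Roots: {-7, -4, 3}

Each tropical root is a break point of the lower envelope of the lines y = a_i + i · x (there are 4 lines, with slopes 0, 1, ..., 3). Only the lines that attain the minimum somewhere contribute to roots; other lines are dominated. Here the surviving (envelope) indices are i = 3, i = 2, i = 1, i = 0.
Intersections between consecutive envelope lines give the roots: for adjacent envelope indices i < j the intersection is x = (a_i − a_j) / (j − i). Reading off the sorted break points: {-7, -4, 3}.
Verification: at each break x_0, at least two indices attain the minimum of min_i(a_i + i · x_0).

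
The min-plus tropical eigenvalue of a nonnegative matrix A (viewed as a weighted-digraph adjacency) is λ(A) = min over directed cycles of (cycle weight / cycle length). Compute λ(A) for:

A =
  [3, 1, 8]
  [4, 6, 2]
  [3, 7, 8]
λ(A) = 2

Enumerate directed cycles and compute their means (weight / length). Sample:
  cycle 0 → 0: weight = 3, length = 1, mean = 3/1 ≈ 3.000
  cycle 1 → 1: weight = 6, length = 1, mean = 6/1 ≈ 6.000
  cycle 2 → 2: weight = 8, length = 1, mean = 8/1 ≈ 8.000
  cycle 0 → 1 → 0: weight = 5, length = 2, mean = 5/2 ≈ 2.500
  cycle 0 → 2 → 0: weight = 11, length = 2, mean = 11/2 ≈ 5.500
  cycle 1 → 0 → 1: weight = 5, length = 2, mean = 5/2 ≈ 2.500
Minimum mean = 2.000, attained e.g. along the cycle 0 → 1 → 2 → 0 with weight 6 and length 3. So λ(A) = 6/3 = 2.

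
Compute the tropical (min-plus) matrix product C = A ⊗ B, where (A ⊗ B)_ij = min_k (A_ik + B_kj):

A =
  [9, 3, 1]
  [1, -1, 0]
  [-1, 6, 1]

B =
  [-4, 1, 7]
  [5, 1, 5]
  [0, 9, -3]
A ⊗ B =
  [1, 4, -2]
  [-3, 0, -3]
  [-5, 0, -2]

Apply the min-plus product entry-by-entry:
  C[0][0] = min over k of (A[0][0] + B[0][0] = 9 + -4 = 5, A[0][1] + B[1][0] = 3 + 5 = 8, A[0][2] + B[2][0] = 1 + 0 = 1) = 1 (attained at k = 2)
  C[0][1] = min over k of (A[0][0] + B[0][1] = 9 + 1 = 10, A[0][1] + B[1][1] = 3 + 1 = 4, A[0][2] + B[2][1] = 1 + 9 = 10) = 4 (attained at k = 1)
  C[0][2] = min over k of (A[0][0] + B[0][2] = 9 + 7 = 16, A[0][1] + B[1][2] = 3 + 5 = 8, A[0][2] + B[2][2] = 1 + -3 = -2) = -2 (attained at k = 2)
  C[1][0] = min over k of (A[1][0] + B[0][0] = 1 + -4 = -3, A[1][1] + B[1][0] = -1 + 5 = 4, A[1][2] + B[2][0] = 0 + 0 = 0) = -3 (attained at k = 0)
  C[1][1] = min over k of (A[1][0] + B[0][1] = 1 + 1 = 2, A[1][1] + B[1][1] = -1 + 1 = 0, A[1][2] + B[2][1] = 0 + 9 = 9) = 0 (attained at k = 1)
  C[1][2] = min over k of (A[1][0] + B[0][2] = 1 + 7 = 8, A[1][1] + B[1][2] = -1 + 5 = 4, A[1][2] + B[2][2] = 0 + -3 = -3) = -3 (attained at k = 2)
  C[2][0] = min over k of (A[2][0] + B[0][0] = -1 + -4 = -5, A[2][1] + B[1][0] = 6 + 5 = 11, A[2][2] + B[2][0] = 1 + 0 = 1) = -5 (attained at k = 0)
  C[2][1] = min over k of (A[2][0] + B[0][1] = -1 + 1 = 0, A[2][1] + B[1][1] = 6 + 1 = 7, A[2][2] + B[2][1] = 1 + 9 = 10) = 0 (attained at k = 0)
  C[2][2] = min over k of (A[2][0] + B[0][2] = -1 + 7 = 6, A[2][1] + B[1][2] = 6 + 5 = 11, A[2][2] + B[2][2] = 1 + -3 = -2) = -2 (attained at k = 2)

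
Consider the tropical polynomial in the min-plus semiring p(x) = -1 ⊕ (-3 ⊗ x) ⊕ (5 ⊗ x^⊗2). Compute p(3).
p(3) = -1

A tropical monomial a ⊗ x^⊗i evaluates to a + i · x. Evaluating each term at x = 3:
  Term 0 contributes -1 + 0 · 3 = -1
  Term 1 contributes -3 + 1 · 3 = 0
  Term 2 contributes 5 + 2 · 3 = 11
p(3) = ⊕ of these = min[-1, 0, 11] = -1.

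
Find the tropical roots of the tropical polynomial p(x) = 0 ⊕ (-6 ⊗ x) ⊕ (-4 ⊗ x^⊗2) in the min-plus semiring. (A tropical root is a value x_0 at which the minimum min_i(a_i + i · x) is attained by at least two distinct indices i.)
Roots: {-2, 6}

Each tropical root is a break point of the lower envelope of the lines y = a_i + i · x (there are 3 lines, with slopes 0, 1, ..., 2). Only the lines that attain the minimum somewhere contribute to roots; other lines are dominated. Here the surviving (envelope) indices are i = 2, i = 1, i = 0.
Intersections between consecutive envelope lines give the roots: for adjacent envelope indices i < j the intersection is x = (a_i − a_j) / (j − i). Reading off the sorted break points: {-2, 6}.
Verification: at each break x_0, at least two indices attain the minimum of min_i(a_i + i · x_0).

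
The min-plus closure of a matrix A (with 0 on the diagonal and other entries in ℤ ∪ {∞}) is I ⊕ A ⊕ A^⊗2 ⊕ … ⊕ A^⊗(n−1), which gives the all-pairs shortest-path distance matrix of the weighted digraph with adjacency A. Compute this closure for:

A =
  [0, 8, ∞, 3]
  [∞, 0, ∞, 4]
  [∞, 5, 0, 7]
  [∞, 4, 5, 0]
Closure =
  [0, 7, 8, 3]
  [∞, 0, 9, 4]
  [∞, 5, 0, 7]
  [∞, 4, 5, 0]

This is the Floyd-Warshall all-pairs shortest-path computation. For each intermediate vertex k = 0, 1, …, 3, update dist[i][j] ← min(dist[i][j], dist[i][k] + dist[k][j]). The final matrix gives, for each (i, j), the minimum total weight of any directed path from i to j (possibly empty when i = j).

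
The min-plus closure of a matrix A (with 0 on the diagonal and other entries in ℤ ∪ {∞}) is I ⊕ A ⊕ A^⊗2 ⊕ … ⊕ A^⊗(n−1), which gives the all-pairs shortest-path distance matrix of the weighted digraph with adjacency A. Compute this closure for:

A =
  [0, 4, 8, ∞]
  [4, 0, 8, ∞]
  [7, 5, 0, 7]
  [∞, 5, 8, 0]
Closure =
  [0, 4, 8, 15]
  [4, 0, 8, 15]
  [7, 5, 0, 7]
  [9, 5, 8, 0]

This is the Floyd-Warshall all-pairs shortest-path computation. For each intermediate vertex k = 0, 1, …, 3, update dist[i][j] ← min(dist[i][j], dist[i][k] + dist[k][j]). The final matrix gives, for each (i, j), the minimum total weight of any directed path from i to j (possibly empty when i = j).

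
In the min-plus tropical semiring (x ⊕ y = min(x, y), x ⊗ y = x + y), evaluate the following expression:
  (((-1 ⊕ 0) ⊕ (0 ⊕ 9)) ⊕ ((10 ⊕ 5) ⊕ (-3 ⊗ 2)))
(((-1 ⊕ 0) ⊕ (0 ⊕ 9)) ⊕ ((10 ⊕ 5) ⊕ (-3 ⊗ 2))) = -1

Expand innermost to outermost. Recall ⊕ takes the minimum of its arguments and ⊗ takes their sum. Working out the expression (((-1 ⊕ 0) ⊕ (0 ⊕ 9)) ⊕ ((10 ⊕ 5) ⊕ (-3 ⊗ 2))) gives -1.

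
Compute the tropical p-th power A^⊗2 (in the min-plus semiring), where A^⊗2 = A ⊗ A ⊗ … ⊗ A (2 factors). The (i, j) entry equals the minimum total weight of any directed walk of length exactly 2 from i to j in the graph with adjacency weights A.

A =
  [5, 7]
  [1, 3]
A^⊗2 =
  [8, 10]
  [4, 6]

Each entry (A^⊗2)_ij equals the minimum over all length-2 walks i = v_0 → v_1 → … → v_2 = j of Σ_t A[v_t][v_{t+1}]. For example, for (i, j) = (0, 1) we minimise over 2 possible intermediate vertex sequences; the minimum is 10, attained along the walk 0 → 1 → 1.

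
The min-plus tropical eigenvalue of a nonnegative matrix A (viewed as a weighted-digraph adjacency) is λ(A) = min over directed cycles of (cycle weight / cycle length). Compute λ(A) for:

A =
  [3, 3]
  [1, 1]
λ(A) = 1

Enumerate directed cycles and compute their means (weight / length). Sample:
  cycle 0 → 0: weight = 3, length = 1, mean = 3/1 ≈ 3.000
  cycle 1 → 1: weight = 1, length = 1, mean = 1/1 ≈ 1.000
  cycle 0 → 1 → 0: weight = 4, length = 2, mean = 4/2 ≈ 2.000
  cycle 1 → 0 → 1: weight = 4, length = 2, mean = 4/2 ≈ 2.000
Minimum mean = 1.000, attained e.g. along the cycle 1 → 1 with weight 1 and length 1. So λ(A) = 1/1 = 1.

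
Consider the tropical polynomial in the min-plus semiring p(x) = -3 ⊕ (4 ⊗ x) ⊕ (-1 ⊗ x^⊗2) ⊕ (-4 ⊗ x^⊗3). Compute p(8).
p(8) = -3

A tropical monomial a ⊗ x^⊗i evaluates to a + i · x. Evaluating each term at x = 8:
  Term 0 contributes -3 + 0 · 8 = -3
  Term 1 contributes 4 + 1 · 8 = 12
  Term 2 contributes -1 + 2 · 8 = 15
  Term 3 contributes -4 + 3 · 8 = 20
p(8) = ⊕ of these = min[-3, 12, 15, 20] = -3.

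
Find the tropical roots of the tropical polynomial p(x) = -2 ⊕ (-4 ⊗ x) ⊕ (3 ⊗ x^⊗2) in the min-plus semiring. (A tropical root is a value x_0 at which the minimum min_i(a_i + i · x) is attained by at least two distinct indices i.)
Roots: {-7, 2}

Each tropical root is a break point of the lower envelope of the lines y = a_i + i · x (there are 3 lines, with slopes 0, 1, ..., 2). Only the lines that attain the minimum somewhere contribute to roots; other lines are dominated. Here the surviving (envelope) indices are i = 2, i = 1, i = 0.
Intersections between consecutive envelope lines give the roots: for adjacent envelope indices i < j the intersection is x = (a_i − a_j) / (j − i). Reading off the sorted break points: {-7, 2}.
Verification: at each break x_0, at least two indices attain the minimum of min_i(a_i + i · x_0).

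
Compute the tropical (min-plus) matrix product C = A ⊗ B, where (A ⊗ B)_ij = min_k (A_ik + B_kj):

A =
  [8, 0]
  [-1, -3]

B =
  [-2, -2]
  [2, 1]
A ⊗ B =
  [2, 1]
  [-3, -3]

Apply the min-plus product entry-by-entry:
  C[0][0] = min over k of (A[0][0] + B[0][0] = 8 + -2 = 6, A[0][1] + B[1][0] = 0 + 2 = 2) = 2 (attained at k = 1)
  C[0][1] = min over k of (A[0][0] + B[0][1] = 8 + -2 = 6, A[0][1] + B[1][1] = 0 + 1 = 1) = 1 (attained at k = 1)
  C[1][0] = min over k of (A[1][0] + B[0][0] = -1 + -2 = -3, A[1][1] + B[1][0] = -3 + 2 = -1) = -3 (attained at k = 0)
  C[1][1] = min over k of (A[1][0] + B[0][1] = -1 + -2 = -3, A[1][1] + B[1][1] = -3 + 1 = -2) = -3 (attained at k = 0)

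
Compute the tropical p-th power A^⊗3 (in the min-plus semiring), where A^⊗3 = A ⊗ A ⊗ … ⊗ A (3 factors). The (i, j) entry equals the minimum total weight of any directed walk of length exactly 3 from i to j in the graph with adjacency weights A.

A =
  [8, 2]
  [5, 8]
A^⊗3 =
  [15, 9]
  [12, 15]

Each entry (A^⊗3)_ij equals the minimum over all length-3 walks i = v_0 → v_1 → … → v_3 = j of Σ_t A[v_t][v_{t+1}]. For example, for (i, j) = (0, 1) we minimise over 4 possible intermediate vertex sequences; the minimum is 9, attained along the walk 0 → 1 → 0 → 1.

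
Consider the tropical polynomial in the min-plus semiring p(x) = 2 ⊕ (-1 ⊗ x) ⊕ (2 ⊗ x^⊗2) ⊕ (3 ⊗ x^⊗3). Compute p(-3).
p(-3) = -6

A tropical monomial a ⊗ x^⊗i evaluates to a + i · x. Evaluating each term at x = -3:
  Term 0 contributes 2 + 0 · -3 = 2
  Term 1 contributes -1 + 1 · -3 = -4
  Term 2 contributes 2 + 2 · -3 = -4
  Term 3 contributes 3 + 3 · -3 = -6
p(-3) = ⊕ of these = min[2, -4, -4, -6] = -6.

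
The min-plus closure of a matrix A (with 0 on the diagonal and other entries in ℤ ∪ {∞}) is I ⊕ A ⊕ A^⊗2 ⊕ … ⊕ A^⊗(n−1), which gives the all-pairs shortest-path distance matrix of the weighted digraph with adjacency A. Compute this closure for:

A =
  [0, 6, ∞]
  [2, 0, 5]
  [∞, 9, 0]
Closure =
  [0, 6, 11]
  [2, 0, 5]
  [11, 9, 0]

This is the Floyd-Warshall all-pairs shortest-path computation. For each intermediate vertex k = 0, 1, …, 2, update dist[i][j] ← min(dist[i][j], dist[i][k] + dist[k][j]). The final matrix gives, for each (i, j), the minimum total weight of any directed path from i to j (possibly empty when i = j).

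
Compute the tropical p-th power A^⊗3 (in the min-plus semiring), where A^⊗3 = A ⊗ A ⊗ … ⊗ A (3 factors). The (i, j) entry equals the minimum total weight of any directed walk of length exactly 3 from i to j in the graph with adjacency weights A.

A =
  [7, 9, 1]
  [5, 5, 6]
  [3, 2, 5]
A^⊗3 =
  [8, 8, 5]
  [9, 8, 10]
  [7, 6, 8]

Each entry (A^⊗3)_ij equals the minimum over all length-3 walks i = v_0 → v_1 → … → v_3 = j of Σ_t A[v_t][v_{t+1}]. For example, for (i, j) = (0, 2) we minimise over 9 possible intermediate vertex sequences; the minimum is 5, attained along the walk 0 → 2 → 0 → 2.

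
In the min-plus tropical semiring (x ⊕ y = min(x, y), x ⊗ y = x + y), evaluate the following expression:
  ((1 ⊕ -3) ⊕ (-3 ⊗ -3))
((1 ⊕ -3) ⊕ (-3 ⊗ -3)) = -6

Expand innermost to outermost. Recall ⊕ takes the minimum of its arguments and ⊗ takes their sum. Working out the expression ((1 ⊕ -3) ⊕ (-3 ⊗ -3)) gives -6.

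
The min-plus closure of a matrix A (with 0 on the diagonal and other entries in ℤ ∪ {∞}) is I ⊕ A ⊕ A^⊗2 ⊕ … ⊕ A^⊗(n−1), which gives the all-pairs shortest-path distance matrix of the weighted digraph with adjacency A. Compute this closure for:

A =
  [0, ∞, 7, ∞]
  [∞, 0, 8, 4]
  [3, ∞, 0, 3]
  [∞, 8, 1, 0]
Closure =
  [0, 18, 7, 10]
  [8, 0, 5, 4]
  [3, 11, 0, 3]
  [4, 8, 1, 0]

This is the Floyd-Warshall all-pairs shortest-path computation. For each intermediate vertex k = 0, 1, …, 3, update dist[i][j] ← min(dist[i][j], dist[i][k] + dist[k][j]). The final matrix gives, for each (i, j), the minimum total weight of any directed path from i to j (possibly empty when i = j).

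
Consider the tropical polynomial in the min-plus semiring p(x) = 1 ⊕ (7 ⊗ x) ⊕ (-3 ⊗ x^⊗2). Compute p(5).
p(5) = 1

A tropical monomial a ⊗ x^⊗i evaluates to a + i · x. Evaluating each term at x = 5:
  Term 0 contributes 1 + 0 · 5 = 1
  Term 1 contributes 7 + 1 · 5 = 12
  Term 2 contributes -3 + 2 · 5 = 7
p(5) = ⊕ of these = min[1, 12, 7] = 1.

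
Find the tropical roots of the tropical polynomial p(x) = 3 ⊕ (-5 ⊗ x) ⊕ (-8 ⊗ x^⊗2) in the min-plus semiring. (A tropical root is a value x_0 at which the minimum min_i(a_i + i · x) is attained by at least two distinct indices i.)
Roots: {3, 8}

Each tropical root is a break point of the lower envelope of the lines y = a_i + i · x (there are 3 lines, with slopes 0, 1, ..., 2). Only the lines that attain the minimum somewhere contribute to roots; other lines are dominated. Here the surviving (envelope) indices are i = 2, i = 1, i = 0.
Intersections between consecutive envelope lines give the roots: for adjacent envelope indices i < j the intersection is x = (a_i − a_j) / (j − i). Reading off the sorted break points: {3, 8}.
Verification: at each break x_0, at least two indices attain the minimum of min_i(a_i + i · x_0).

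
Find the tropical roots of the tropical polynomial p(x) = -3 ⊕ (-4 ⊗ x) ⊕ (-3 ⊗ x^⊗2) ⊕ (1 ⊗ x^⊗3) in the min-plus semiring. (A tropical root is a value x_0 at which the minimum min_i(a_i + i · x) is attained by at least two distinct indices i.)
Roots: {-4, -1, 1}

Each tropical root is a break point of the lower envelope of the lines y = a_i + i · x (there are 4 lines, with slopes 0, 1, ..., 3). Only the lines that attain the minimum somewhere contribute to roots; other lines are dominated. Here the surviving (envelope) indices are i = 3, i = 2, i = 1, i = 0.
Intersections between consecutive envelope lines give the roots: for adjacent envelope indices i < j the intersection is x = (a_i − a_j) / (j − i). Reading off the sorted break points: {-4, -1, 1}.
Verification: at each break x_0, at least two indices attain the minimum of min_i(a_i + i · x_0).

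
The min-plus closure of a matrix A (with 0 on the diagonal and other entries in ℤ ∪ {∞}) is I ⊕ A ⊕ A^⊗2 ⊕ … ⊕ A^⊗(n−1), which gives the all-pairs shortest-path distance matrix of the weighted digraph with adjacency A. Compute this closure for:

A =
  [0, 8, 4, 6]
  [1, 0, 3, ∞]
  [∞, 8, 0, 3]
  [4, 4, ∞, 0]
Closure =
  [0, 8, 4, 6]
  [1, 0, 3, 6]
  [7, 7, 0, 3]
  [4, 4, 7, 0]

This is the Floyd-Warshall all-pairs shortest-path computation. For each intermediate vertex k = 0, 1, …, 3, update dist[i][j] ← min(dist[i][j], dist[i][k] + dist[k][j]). The final matrix gives, for each (i, j), the minimum total weight of any directed path from i to j (possibly empty when i = j).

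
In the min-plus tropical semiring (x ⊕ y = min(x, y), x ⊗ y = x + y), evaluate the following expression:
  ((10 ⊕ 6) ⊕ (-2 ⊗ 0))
((10 ⊕ 6) ⊕ (-2 ⊗ 0)) = -2

Expand innermost to outermost. Recall ⊕ takes the minimum of its arguments and ⊗ takes their sum. Working out the expression ((10 ⊕ 6) ⊕ (-2 ⊗ 0)) gives -2.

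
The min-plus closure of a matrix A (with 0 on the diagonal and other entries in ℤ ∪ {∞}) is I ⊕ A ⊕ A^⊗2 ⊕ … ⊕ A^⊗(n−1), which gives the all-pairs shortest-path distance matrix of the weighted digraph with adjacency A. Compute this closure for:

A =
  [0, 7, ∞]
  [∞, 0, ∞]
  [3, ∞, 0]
Closure =
  [0, 7, ∞]
  [∞, 0, ∞]
  [3, 10, 0]

This is the Floyd-Warshall all-pairs shortest-path computation. For each intermediate vertex k = 0, 1, …, 2, update dist[i][j] ← min(dist[i][j], dist[i][k] + dist[k][j]). The final matrix gives, for each (i, j), the minimum total weight of any directed path from i to j (possibly empty when i = j).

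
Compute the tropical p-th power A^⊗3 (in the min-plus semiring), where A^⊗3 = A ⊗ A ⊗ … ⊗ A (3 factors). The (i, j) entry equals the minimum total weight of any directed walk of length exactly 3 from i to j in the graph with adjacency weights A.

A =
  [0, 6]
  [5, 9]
A^⊗3 =
  [0, 6]
  [5, 11]

Each entry (A^⊗3)_ij equals the minimum over all length-3 walks i = v_0 → v_1 → … → v_3 = j of Σ_t A[v_t][v_{t+1}]. For example, for (i, j) = (0, 1) we minimise over 4 possible intermediate vertex sequences; the minimum is 6, attained along the walk 0 → 0 → 0 → 1.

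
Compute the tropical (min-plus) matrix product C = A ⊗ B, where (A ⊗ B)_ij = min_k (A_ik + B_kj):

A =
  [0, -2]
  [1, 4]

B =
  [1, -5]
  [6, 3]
A ⊗ B =
  [1, -5]
  [2, -4]

Apply the min-plus product entry-by-entry:
  C[0][0] = min over k of (A[0][0] + B[0][0] = 0 + 1 = 1, A[0][1] + B[1][0] = -2 + 6 = 4) = 1 (attained at k = 0)
  C[0][1] = min over k of (A[0][0] + B[0][1] = 0 + -5 = -5, A[0][1] + B[1][1] = -2 + 3 = 1) = -5 (attained at k = 0)
  C[1][0] = min over k of (A[1][0] + B[0][0] = 1 + 1 = 2, A[1][1] + B[1][0] = 4 + 6 = 10) = 2 (attained at k = 0)
  C[1][1] = min over k of (A[1][0] + B[0][1] = 1 + -5 = -4, A[1][1] + B[1][1] = 4 + 3 = 7) = -4 (attained at k = 0)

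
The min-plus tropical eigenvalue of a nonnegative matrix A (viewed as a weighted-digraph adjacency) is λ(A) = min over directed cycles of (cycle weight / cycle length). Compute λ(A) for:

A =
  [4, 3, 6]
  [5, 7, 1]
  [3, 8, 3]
λ(A) = 7/3

Enumerate directed cycles and compute their means (weight / length). Sample:
  cycle 0 → 0: weight = 4, length = 1, mean = 4/1 ≈ 4.000
  cycle 1 → 1: weight = 7, length = 1, mean = 7/1 ≈ 7.000
  cycle 2 → 2: weight = 3, length = 1, mean = 3/1 ≈ 3.000
  cycle 0 → 1 → 0: weight = 8, length = 2, mean = 8/2 ≈ 4.000
  cycle 0 → 2 → 0: weight = 9, length = 2, mean = 9/2 ≈ 4.500
  cycle 1 → 0 → 1: weight = 8, length = 2, mean = 8/2 ≈ 4.000
Minimum mean = 2.333, attained e.g. along the cycle 0 → 1 → 2 → 0 with weight 7 and length 3. So λ(A) = 7/3 = 7/3.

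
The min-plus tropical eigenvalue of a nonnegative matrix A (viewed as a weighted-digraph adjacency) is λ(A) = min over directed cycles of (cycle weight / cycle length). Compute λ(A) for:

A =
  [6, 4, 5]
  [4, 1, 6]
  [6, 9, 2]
λ(A) = 1

Enumerate directed cycles and compute their means (weight / length). Sample:
  cycle 0 → 0: weight = 6, length = 1, mean = 6/1 ≈ 6.000
  cycle 1 → 1: weight = 1, length = 1, mean = 1/1 ≈ 1.000
  cycle 2 → 2: weight = 2, length = 1, mean = 2/1 ≈ 2.000
  cycle 0 → 1 → 0: weight = 8, length = 2, mean = 8/2 ≈ 4.000
  cycle 0 → 2 → 0: weight = 11, length = 2, mean = 11/2 ≈ 5.500
  cycle 1 → 0 → 1: weight = 8, length = 2, mean = 8/2 ≈ 4.000
Minimum mean = 1.000, attained e.g. along the cycle 1 → 1 with weight 1 and length 1. So λ(A) = 1/1 = 1.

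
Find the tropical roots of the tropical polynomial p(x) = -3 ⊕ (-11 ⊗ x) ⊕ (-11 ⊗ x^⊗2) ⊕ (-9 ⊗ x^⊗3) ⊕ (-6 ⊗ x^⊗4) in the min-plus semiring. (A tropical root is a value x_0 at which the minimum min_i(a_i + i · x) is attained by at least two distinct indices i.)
Roots: {-3, -2, 0, 8}

Each tropical root is a break point of the lower envelope of the lines y = a_i + i · x (there are 5 lines, with slopes 0, 1, ..., 4). Only the lines that attain the minimum somewhere contribute to roots; other lines are dominated. Here the surviving (envelope) indices are i = 4, i = 3, i = 2, i = 1, i = 0.
Intersections between consecutive envelope lines give the roots: for adjacent envelope indices i < j the intersection is x = (a_i − a_j) / (j − i). Reading off the sorted break points: {-3, -2, 0, 8}.
Verification: at each break x_0, at least two indices attain the minimum of min_i(a_i + i · x_0).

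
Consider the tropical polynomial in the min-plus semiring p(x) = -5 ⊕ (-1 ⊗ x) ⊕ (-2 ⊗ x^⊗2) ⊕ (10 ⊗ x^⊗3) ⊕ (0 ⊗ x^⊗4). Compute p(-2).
p(-2) = -8

A tropical monomial a ⊗ x^⊗i evaluates to a + i · x. Evaluating each term at x = -2:
  Term 0 contributes -5 + 0 · -2 = -5
  Term 1 contributes -1 + 1 · -2 = -3
  Term 2 contributes -2 + 2 · -2 = -6
  Term 3 contributes 10 + 3 · -2 = 4
  Term 4 contributes 0 + 4 · -2 = -8
p(-2) = ⊕ of these = min[-5, -3, -6, 4, -8] = -8.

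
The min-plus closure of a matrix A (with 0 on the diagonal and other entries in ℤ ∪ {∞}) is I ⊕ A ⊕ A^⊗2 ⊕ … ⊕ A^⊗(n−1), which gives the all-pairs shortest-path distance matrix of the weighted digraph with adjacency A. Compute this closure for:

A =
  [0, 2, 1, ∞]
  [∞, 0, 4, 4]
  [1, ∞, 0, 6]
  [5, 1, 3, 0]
Closure =
  [0, 2, 1, 6]
  [5, 0, 4, 4]
  [1, 3, 0, 6]
  [4, 1, 3, 0]

This is the Floyd-Warshall all-pairs shortest-path computation. For each intermediate vertex k = 0, 1, …, 3, update dist[i][j] ← min(dist[i][j], dist[i][k] + dist[k][j]). The final matrix gives, for each (i, j), the minimum total weight of any directed path from i to j (possibly empty when i = j).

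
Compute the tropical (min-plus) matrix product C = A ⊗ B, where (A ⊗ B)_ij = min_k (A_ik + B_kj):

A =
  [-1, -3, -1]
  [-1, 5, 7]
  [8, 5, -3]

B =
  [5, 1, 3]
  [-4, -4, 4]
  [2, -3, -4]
A ⊗ B =
  [-7, -7, -5]
  [1, 0, 2]
  [-1, -6, -7]

Apply the min-plus product entry-by-entry:
  C[0][0] = min over k of (A[0][0] + B[0][0] = -1 + 5 = 4, A[0][1] + B[1][0] = -3 + -4 = -7, A[0][2] + B[2][0] = -1 + 2 = 1) = -7 (attained at k = 1)
  C[0][1] = min over k of (A[0][0] + B[0][1] = -1 + 1 = 0, A[0][1] + B[1][1] = -3 + -4 = -7, A[0][2] + B[2][1] = -1 + -3 = -4) = -7 (attained at k = 1)
  C[0][2] = min over k of (A[0][0] + B[0][2] = -1 + 3 = 2, A[0][1] + B[1][2] = -3 + 4 = 1, A[0][2] + B[2][2] = -1 + -4 = -5) = -5 (attained at k = 2)
  C[1][0] = min over k of (A[1][0] + B[0][0] = -1 + 5 = 4, A[1][1] + B[1][0] = 5 + -4 = 1, A[1][2] + B[2][0] = 7 + 2 = 9) = 1 (attained at k = 1)
  C[1][1] = min over k of (A[1][0] + B[0][1] = -1 + 1 = 0, A[1][1] + B[1][1] = 5 + -4 = 1, A[1][2] + B[2][1] = 7 + -3 = 4) = 0 (attained at k = 0)
  C[1][2] = min over k of (A[1][0] + B[0][2] = -1 + 3 = 2, A[1][1] + B[1][2] = 5 + 4 = 9, A[1][2] + B[2][2] = 7 + -4 = 3) = 2 (attained at k = 0)
  C[2][0] = min over k of (A[2][0] + B[0][0] = 8 + 5 = 13, A[2][1] + B[1][0] = 5 + -4 = 1, A[2][2] + B[2][0] = -3 + 2 = -1) = -1 (attained at k = 2)
  C[2][1] = min over k of (A[2][0] + B[0][1] = 8 + 1 = 9, A[2][1] + B[1][1] = 5 + -4 = 1, A[2][2] + B[2][1] = -3 + -3 = -6) = -6 (attained at k = 2)
  C[2][2] = min over k of (A[2][0] + B[0][2] = 8 + 3 = 11, A[2][1] + B[1][2] = 5 + 4 = 9, A[2][2] + B[2][2] = -3 + -4 = -7) = -7 (attained at k = 2)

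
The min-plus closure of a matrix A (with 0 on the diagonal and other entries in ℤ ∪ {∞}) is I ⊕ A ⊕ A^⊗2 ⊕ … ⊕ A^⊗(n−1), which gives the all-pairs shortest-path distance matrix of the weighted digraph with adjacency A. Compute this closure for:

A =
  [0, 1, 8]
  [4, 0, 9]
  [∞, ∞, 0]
Closure =
  [0, 1, 8]
  [4, 0, 9]
  [∞, ∞, 0]

This is the Floyd-Warshall all-pairs shortest-path computation. For each intermediate vertex k = 0, 1, …, 2, update dist[i][j] ← min(dist[i][j], dist[i][k] + dist[k][j]). The final matrix gives, for each (i, j), the minimum total weight of any directed path from i to j (possibly empty when i = j).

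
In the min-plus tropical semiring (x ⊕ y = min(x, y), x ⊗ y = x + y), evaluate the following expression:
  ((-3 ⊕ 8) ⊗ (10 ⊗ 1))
((-3 ⊕ 8) ⊗ (10 ⊗ 1)) = 8

Expand innermost to outermost. Recall ⊕ takes the minimum of its arguments and ⊗ takes their sum. Working out the expression ((-3 ⊕ 8) ⊗ (10 ⊗ 1)) gives 8.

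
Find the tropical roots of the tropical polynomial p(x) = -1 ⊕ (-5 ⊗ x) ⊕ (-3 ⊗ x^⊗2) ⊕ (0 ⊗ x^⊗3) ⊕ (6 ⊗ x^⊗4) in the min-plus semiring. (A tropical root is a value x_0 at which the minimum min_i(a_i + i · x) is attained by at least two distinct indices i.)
Roots: {-6, -3, -2, 4}

Each tropical root is a break point of the lower envelope of the lines y = a_i + i · x (there are 5 lines, with slopes 0, 1, ..., 4). Only the lines that attain the minimum somewhere contribute to roots; other lines are dominated. Here the surviving (envelope) indices are i = 4, i = 3, i = 2, i = 1, i = 0.
Intersections between consecutive envelope lines give the roots: for adjacent envelope indices i < j the intersection is x = (a_i − a_j) / (j − i). Reading off the sorted break points: {-6, -3, -2, 4}.
Verification: at each break x_0, at least two indices attain the minimum of min_i(a_i + i · x_0).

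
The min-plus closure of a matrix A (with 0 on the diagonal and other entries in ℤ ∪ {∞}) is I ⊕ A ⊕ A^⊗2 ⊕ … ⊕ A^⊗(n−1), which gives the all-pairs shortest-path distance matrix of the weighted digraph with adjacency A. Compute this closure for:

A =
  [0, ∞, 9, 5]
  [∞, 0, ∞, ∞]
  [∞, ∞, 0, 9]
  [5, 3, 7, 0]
Closure =
  [0, 8, 9, 5]
  [∞, 0, ∞, ∞]
  [14, 12, 0, 9]
  [5, 3, 7, 0]

This is the Floyd-Warshall all-pairs shortest-path computation. For each intermediate vertex k = 0, 1, …, 3, update dist[i][j] ← min(dist[i][j], dist[i][k] + dist[k][j]). The final matrix gives, for each (i, j), the minimum total weight of any directed path from i to j (possibly empty when i = j).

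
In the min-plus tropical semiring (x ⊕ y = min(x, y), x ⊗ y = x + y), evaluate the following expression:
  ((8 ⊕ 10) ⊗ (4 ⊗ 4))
((8 ⊕ 10) ⊗ (4 ⊗ 4)) = 16

Expand innermost to outermost. Recall ⊕ takes the minimum of its arguments and ⊗ takes their sum. Working out the expression ((8 ⊕ 10) ⊗ (4 ⊗ 4)) gives 16.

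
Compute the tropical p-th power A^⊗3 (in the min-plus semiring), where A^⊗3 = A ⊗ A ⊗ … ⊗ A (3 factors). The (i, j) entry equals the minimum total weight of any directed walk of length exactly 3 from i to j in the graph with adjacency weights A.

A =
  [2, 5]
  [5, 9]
A^⊗3 =
  [6, 9]
  [9, 12]

Each entry (A^⊗3)_ij equals the minimum over all length-3 walks i = v_0 → v_1 → … → v_3 = j of Σ_t A[v_t][v_{t+1}]. For example, for (i, j) = (0, 1) we minimise over 4 possible intermediate vertex sequences; the minimum is 9, attained along the walk 0 → 0 → 0 → 1.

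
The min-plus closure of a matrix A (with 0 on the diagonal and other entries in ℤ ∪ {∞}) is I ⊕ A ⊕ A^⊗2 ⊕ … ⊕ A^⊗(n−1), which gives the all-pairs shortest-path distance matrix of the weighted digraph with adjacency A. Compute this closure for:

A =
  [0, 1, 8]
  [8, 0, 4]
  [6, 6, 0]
Closure =
  [0, 1, 5]
  [8, 0, 4]
  [6, 6, 0]

This is the Floyd-Warshall all-pairs shortest-path computation. For each intermediate vertex k = 0, 1, …, 2, update dist[i][j] ← min(dist[i][j], dist[i][k] + dist[k][j]). The final matrix gives, for each (i, j), the minimum total weight of any directed path from i to j (possibly empty when i = j).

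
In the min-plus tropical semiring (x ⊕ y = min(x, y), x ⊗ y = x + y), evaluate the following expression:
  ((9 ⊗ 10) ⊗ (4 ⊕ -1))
((9 ⊗ 10) ⊗ (4 ⊕ -1)) = 18

Expand innermost to outermost. Recall ⊕ takes the minimum of its arguments and ⊗ takes their sum. Working out the expression ((9 ⊗ 10) ⊗ (4 ⊕ -1)) gives 18.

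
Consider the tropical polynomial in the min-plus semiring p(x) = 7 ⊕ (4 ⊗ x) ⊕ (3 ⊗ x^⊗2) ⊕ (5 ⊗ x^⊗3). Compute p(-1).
p(-1) = 1

A tropical monomial a ⊗ x^⊗i evaluates to a + i · x. Evaluating each term at x = -1:
  Term 0 contributes 7 + 0 · -1 = 7
  Term 1 contributes 4 + 1 · -1 = 3
  Term 2 contributes 3 + 2 · -1 = 1
  Term 3 contributes 5 + 3 · -1 = 2
p(-1) = ⊕ of these = min[7, 3, 1, 2] = 1.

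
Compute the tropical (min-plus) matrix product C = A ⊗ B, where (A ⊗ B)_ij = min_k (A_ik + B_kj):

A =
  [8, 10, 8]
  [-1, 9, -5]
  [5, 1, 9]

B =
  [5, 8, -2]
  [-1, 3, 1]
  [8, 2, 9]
A ⊗ B =
  [9, 10, 6]
  [3, -3, -3]
  [0, 4, 2]

Apply the min-plus product entry-by-entry:
  C[0][0] = min over k of (A[0][0] + B[0][0] = 8 + 5 = 13, A[0][1] + B[1][0] = 10 + -1 = 9, A[0][2] + B[2][0] = 8 + 8 = 16) = 9 (attained at k = 1)
  C[0][1] = min over k of (A[0][0] + B[0][1] = 8 + 8 = 16, A[0][1] + B[1][1] = 10 + 3 = 13, A[0][2] + B[2][1] = 8 + 2 = 10) = 10 (attained at k = 2)
  C[0][2] = min over k of (A[0][0] + B[0][2] = 8 + -2 = 6, A[0][1] + B[1][2] = 10 + 1 = 11, A[0][2] + B[2][2] = 8 + 9 = 17) = 6 (attained at k = 0)
  C[1][0] = min over k of (A[1][0] + B[0][0] = -1 + 5 = 4, A[1][1] + B[1][0] = 9 + -1 = 8, A[1][2] + B[2][0] = -5 + 8 = 3) = 3 (attained at k = 2)
  C[1][1] = min over k of (A[1][0] + B[0][1] = -1 + 8 = 7, A[1][1] + B[1][1] = 9 + 3 = 12, A[1][2] + B[2][1] = -5 + 2 = -3) = -3 (attained at k = 2)
  C[1][2] = min over k of (A[1][0] + B[0][2] = -1 + -2 = -3, A[1][1] + B[1][2] = 9 + 1 = 10, A[1][2] + B[2][2] = -5 + 9 = 4) = -3 (attained at k = 0)
  C[2][0] = min over k of (A[2][0] + B[0][0] = 5 + 5 = 10, A[2][1] + B[1][0] = 1 + -1 = 0, A[2][2] + B[2][0] = 9 + 8 = 17) = 0 (attained at k = 1)
  C[2][1] = min over k of (A[2][0] + B[0][1] = 5 + 8 = 13, A[2][1] + B[1][1] = 1 + 3 = 4, A[2][2] + B[2][1] = 9 + 2 = 11) = 4 (attained at k = 1)
  C[2][2] = min over k of (A[2][0] + B[0][2] = 5 + -2 = 3, A[2][1] + B[1][2] = 1 + 1 = 2, A[2][2] + B[2][2] = 9 + 9 = 18) = 2 (attained at k = 1)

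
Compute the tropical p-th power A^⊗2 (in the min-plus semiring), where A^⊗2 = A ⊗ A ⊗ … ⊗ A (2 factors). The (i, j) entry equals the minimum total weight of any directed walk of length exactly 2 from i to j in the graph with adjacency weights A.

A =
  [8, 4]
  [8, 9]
A^⊗2 =
  [12, 12]
  [16, 12]

Each entry (A^⊗2)_ij equals the minimum over all length-2 walks i = v_0 → v_1 → … → v_2 = j of Σ_t A[v_t][v_{t+1}]. For example, for (i, j) = (0, 1) we minimise over 2 possible intermediate vertex sequences; the minimum is 12, attained along the walk 0 → 0 → 1.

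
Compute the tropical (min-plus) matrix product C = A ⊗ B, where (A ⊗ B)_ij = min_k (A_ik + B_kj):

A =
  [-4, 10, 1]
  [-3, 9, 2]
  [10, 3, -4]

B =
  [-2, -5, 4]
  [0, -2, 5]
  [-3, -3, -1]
A ⊗ B =
  [-6, -9, 0]
  [-5, -8, 1]
  [-7, -7, -5]

Apply the min-plus product entry-by-entry:
  C[0][0] = min over k of (A[0][0] + B[0][0] = -4 + -2 = -6, A[0][1] + B[1][0] = 10 + 0 = 10, A[0][2] + B[2][0] = 1 + -3 = -2) = -6 (attained at k = 0)
  C[0][1] = min over k of (A[0][0] + B[0][1] = -4 + -5 = -9, A[0][1] + B[1][1] = 10 + -2 = 8, A[0][2] + B[2][1] = 1 + -3 = -2) = -9 (attained at k = 0)
  C[0][2] = min over k of (A[0][0] + B[0][2] = -4 + 4 = 0, A[0][1] + B[1][2] = 10 + 5 = 15, A[0][2] + B[2][2] = 1 + -1 = 0) = 0 (attained at k = 0)
  C[1][0] = min over k of (A[1][0] + B[0][0] = -3 + -2 = -5, A[1][1] + B[1][0] = 9 + 0 = 9, A[1][2] + B[2][0] = 2 + -3 = -1) = -5 (attained at k = 0)
  C[1][1] = min over k of (A[1][0] + B[0][1] = -3 + -5 = -8, A[1][1] + B[1][1] = 9 + -2 = 7, A[1][2] + B[2][1] = 2 + -3 = -1) = -8 (attained at k = 0)
  C[1][2] = min over k of (A[1][0] + B[0][2] = -3 + 4 = 1, A[1][1] + B[1][2] = 9 + 5 = 14, A[1][2] + B[2][2] = 2 + -1 = 1) = 1 (attained at k = 0)
  C[2][0] = min over k of (A[2][0] + B[0][0] = 10 + -2 = 8, A[2][1] + B[1][0] = 3 + 0 = 3, A[2][2] + B[2][0] = -4 + -3 = -7) = -7 (attained at k = 2)
  C[2][1] = min over k of (A[2][0] + B[0][1] = 10 + -5 = 5, A[2][1] + B[1][1] = 3 + -2 = 1, A[2][2] + B[2][1] = -4 + -3 = -7) = -7 (attained at k = 2)
  C[2][2] = min over k of (A[2][0] + B[0][2] = 10 + 4 = 14, A[2][1] + B[1][2] = 3 + 5 = 8, A[2][2] + B[2][2] = -4 + -1 = -5) = -5 (attained at k = 2)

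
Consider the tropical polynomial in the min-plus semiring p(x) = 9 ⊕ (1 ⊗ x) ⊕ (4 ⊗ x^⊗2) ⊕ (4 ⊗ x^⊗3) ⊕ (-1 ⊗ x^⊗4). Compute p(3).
p(3) = 4

A tropical monomial a ⊗ x^⊗i evaluates to a + i · x. Evaluating each term at x = 3:
  Term 0 contributes 9 + 0 · 3 = 9
  Term 1 contributes 1 + 1 · 3 = 4
  Term 2 contributes 4 + 2 · 3 = 10
  Term 3 contributes 4 + 3 · 3 = 13
  Term 4 contributes -1 + 4 · 3 = 11
p(3) = ⊕ of these = min[9, 4, 10, 13, 11] = 4.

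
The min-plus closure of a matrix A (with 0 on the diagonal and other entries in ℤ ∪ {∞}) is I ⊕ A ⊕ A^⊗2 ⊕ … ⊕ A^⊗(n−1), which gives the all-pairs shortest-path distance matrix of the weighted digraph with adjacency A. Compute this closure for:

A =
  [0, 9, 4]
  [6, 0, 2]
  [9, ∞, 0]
Closure =
  [0, 9, 4]
  [6, 0, 2]
  [9, 18, 0]

This is the Floyd-Warshall all-pairs shortest-path computation. For each intermediate vertex k = 0, 1, …, 2, update dist[i][j] ← min(dist[i][j], dist[i][k] + dist[k][j]). The final matrix gives, for each (i, j), the minimum total weight of any directed path from i to j (possibly empty when i = j).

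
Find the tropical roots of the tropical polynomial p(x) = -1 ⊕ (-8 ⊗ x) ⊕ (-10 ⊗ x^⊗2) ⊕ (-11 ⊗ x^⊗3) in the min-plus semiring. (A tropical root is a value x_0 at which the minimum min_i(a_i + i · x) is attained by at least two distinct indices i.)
Roots: {1, 2, 7}

Each tropical root is a break point of the lower envelope of the lines y = a_i + i · x (there are 4 lines, with slopes 0, 1, ..., 3). Only the lines that attain the minimum somewhere contribute to roots; other lines are dominated. Here the surviving (envelope) indices are i = 3, i = 2, i = 1, i = 0.
Intersections between consecutive envelope lines give the roots: for adjacent envelope indices i < j the intersection is x = (a_i − a_j) / (j − i). Reading off the sorted break points: {1, 2, 7}.
Verification: at each break x_0, at least two indices attain the minimum of min_i(a_i + i · x_0).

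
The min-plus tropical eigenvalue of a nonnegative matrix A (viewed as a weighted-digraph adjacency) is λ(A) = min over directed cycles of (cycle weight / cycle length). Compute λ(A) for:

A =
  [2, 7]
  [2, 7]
λ(A) = 2

Enumerate directed cycles and compute their means (weight / length). Sample:
  cycle 0 → 0: weight = 2, length = 1, mean = 2/1 ≈ 2.000
  cycle 1 → 1: weight = 7, length = 1, mean = 7/1 ≈ 7.000
  cycle 0 → 1 → 0: weight = 9, length = 2, mean = 9/2 ≈ 4.500
  cycle 1 → 0 → 1: weight = 9, length = 2, mean = 9/2 ≈ 4.500
Minimum mean = 2.000, attained e.g. along the cycle 0 → 0 with weight 2 and length 1. So λ(A) = 2/1 = 2.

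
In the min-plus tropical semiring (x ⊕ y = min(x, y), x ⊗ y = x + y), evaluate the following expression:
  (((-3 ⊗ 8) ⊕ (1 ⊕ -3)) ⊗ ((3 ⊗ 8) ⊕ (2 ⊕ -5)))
(((-3 ⊗ 8) ⊕ (1 ⊕ -3)) ⊗ ((3 ⊗ 8) ⊕ (2 ⊕ -5))) = -8

Expand innermost to outermost. Recall ⊕ takes the minimum of its arguments and ⊗ takes their sum. Working out the expression (((-3 ⊗ 8) ⊕ (1 ⊕ -3)) ⊗ ((3 ⊗ 8) ⊕ (2 ⊕ -5))) gives -8.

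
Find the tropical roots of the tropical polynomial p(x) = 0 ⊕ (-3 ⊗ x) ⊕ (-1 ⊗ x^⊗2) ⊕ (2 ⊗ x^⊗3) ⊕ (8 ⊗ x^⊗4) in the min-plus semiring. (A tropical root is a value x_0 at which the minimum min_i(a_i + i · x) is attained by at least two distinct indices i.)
Roots: {-6, -3, -2, 3}

Each tropical root is a break point of the lower envelope of the lines y = a_i + i · x (there are 5 lines, with slopes 0, 1, ..., 4). Only the lines that attain the minimum somewhere contribute to roots; other lines are dominated. Here the surviving (envelope) indices are i = 4, i = 3, i = 2, i = 1, i = 0.
Intersections between consecutive envelope lines give the roots: for adjacent envelope indices i < j the intersection is x = (a_i − a_j) / (j − i). Reading off the sorted break points: {-6, -3, -2, 3}.
Verification: at each break x_0, at least two indices attain the minimum of min_i(a_i + i · x_0).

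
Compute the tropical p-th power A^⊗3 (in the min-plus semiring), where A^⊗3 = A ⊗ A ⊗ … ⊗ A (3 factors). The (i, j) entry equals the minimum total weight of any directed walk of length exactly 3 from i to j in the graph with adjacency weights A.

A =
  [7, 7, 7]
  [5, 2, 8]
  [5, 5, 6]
A^⊗3 =
  [14, 11, 17]
  [9, 6, 12]
  [12, 9, 15]

Each entry (A^⊗3)_ij equals the minimum over all length-3 walks i = v_0 → v_1 → … → v_3 = j of Σ_t A[v_t][v_{t+1}]. For example, for (i, j) = (0, 2) we minimise over 9 possible intermediate vertex sequences; the minimum is 17, attained along the walk 0 → 1 → 1 → 2.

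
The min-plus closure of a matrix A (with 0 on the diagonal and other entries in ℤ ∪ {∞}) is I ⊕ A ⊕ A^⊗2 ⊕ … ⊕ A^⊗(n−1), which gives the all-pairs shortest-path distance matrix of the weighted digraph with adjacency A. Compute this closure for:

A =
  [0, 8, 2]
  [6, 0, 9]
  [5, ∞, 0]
Closure =
  [0, 8, 2]
  [6, 0, 8]
  [5, 13, 0]

This is the Floyd-Warshall all-pairs shortest-path computation. For each intermediate vertex k = 0, 1, …, 2, update dist[i][j] ← min(dist[i][j], dist[i][k] + dist[k][j]). The final matrix gives, for each (i, j), the minimum total weight of any directed path from i to j (possibly empty when i = j).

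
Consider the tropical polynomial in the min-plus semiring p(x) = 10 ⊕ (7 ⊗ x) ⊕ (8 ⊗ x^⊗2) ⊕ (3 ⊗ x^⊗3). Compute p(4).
p(4) = 10

A tropical monomial a ⊗ x^⊗i evaluates to a + i · x. Evaluating each term at x = 4:
  Term 0 contributes 10 + 0 · 4 = 10
  Term 1 contributes 7 + 1 · 4 = 11
  Term 2 contributes 8 + 2 · 4 = 16
  Term 3 contributes 3 + 3 · 4 = 15
p(4) = ⊕ of these = min[10, 11, 16, 15] = 10.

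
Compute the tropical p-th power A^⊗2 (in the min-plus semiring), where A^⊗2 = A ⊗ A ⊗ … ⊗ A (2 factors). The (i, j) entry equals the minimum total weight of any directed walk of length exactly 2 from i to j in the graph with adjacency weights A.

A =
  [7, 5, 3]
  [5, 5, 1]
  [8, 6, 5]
A^⊗2 =
  [10, 9, 6]
  [9, 7, 6]
  [11, 11, 7]

Each entry (A^⊗2)_ij equals the minimum over all length-2 walks i = v_0 → v_1 → … → v_2 = j of Σ_t A[v_t][v_{t+1}]. For example, for (i, j) = (0, 2) we minimise over 3 possible intermediate vertex sequences; the minimum is 6, attained along the walk 0 → 1 → 2.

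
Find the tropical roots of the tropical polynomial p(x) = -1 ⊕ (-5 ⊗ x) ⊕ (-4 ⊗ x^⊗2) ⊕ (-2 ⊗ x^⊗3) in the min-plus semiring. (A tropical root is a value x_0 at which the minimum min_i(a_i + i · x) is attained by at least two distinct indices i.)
Roots: {-2, -1, 4}

Each tropical root is a break point of the lower envelope of the lines y = a_i + i · x (there are 4 lines, with slopes 0, 1, ..., 3). Only the lines that attain the minimum somewhere contribute to roots; other lines are dominated. Here the surviving (envelope) indices are i = 3, i = 2, i = 1, i = 0.
Intersections between consecutive envelope lines give the roots: for adjacent envelope indices i < j the intersection is x = (a_i − a_j) / (j − i). Reading off the sorted break points: {-2, -1, 4}.
Verification: at each break x_0, at least two indices attain the minimum of min_i(a_i + i · x_0).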